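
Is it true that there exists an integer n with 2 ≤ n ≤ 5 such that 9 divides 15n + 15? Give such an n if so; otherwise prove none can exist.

n = 2

n = 2 works, since 15·2 + 15 = 45 = 5·9.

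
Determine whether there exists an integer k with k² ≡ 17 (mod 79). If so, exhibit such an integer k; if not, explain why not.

Apply Euler's criterion with the prime 79: 17 is a quadratic residue iff 17^39 ≡ 1 (mod 79), and a non-residue iff it is ≡ −1.
Repeated squaring mod 79: 17^2 = 289 ≡ 52; 17^4 ≡ 52² = 2704 ≡ 18; 17^8 ≡ 18² = 324 ≡ 8; 17^16 ≡ 8² = 64 ≡ 64; 17^32 ≡ 64² = 4096 ≡ 67.
Since 39 = 32 + 4 + 2 + 1, 17^39 ≡ 67 · 18 · 52 · 17; multiplying out mod 79: 67·18 = 1206 ≡ 21, then 21·52 = 1092 ≡ 65, then 65·17 = 1105 ≡ 78. Thus 17^39 ≡ 78 ≡ −1 (mod 79).
The value −1 means 17 is a non-residue modulo 79, so k² ≡ 17 (mod 79) is impossible.

There is no such integer.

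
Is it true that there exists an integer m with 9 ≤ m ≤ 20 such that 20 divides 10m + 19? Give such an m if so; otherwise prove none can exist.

No, no such integer m in that range exists.

At m = 9, 10·9 + 19 = 109 ≡ 9 (mod 20), and each step in m adds 10, giving residues 9, 19, 9, 19, 9, 19, 9, 19, 9, 19, 9, 19 for m = 9, 10, …, 20.
Since 0 is absent from this list, 20 ∤ 10m + 19 for every m with 9 ≤ m ≤ 20.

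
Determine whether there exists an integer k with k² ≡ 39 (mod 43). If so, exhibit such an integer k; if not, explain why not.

No, no such integer exists.

43 is prime, so by Euler's criterion 39 is a square mod 43 iff 39^((43−1)/2) = 39^21 ≡ 1 (mod 43).
Squaring successively (mod 43): 39^2 = 1521 ≡ 16; 39^4 ≡ 16² = 256 ≡ 41; 39^8 ≡ 41² = 1681 ≡ 4; 39^16 ≡ 4² = 16 ≡ 16.
Since 21 = 16 + 4 + 1, 39^21 ≡ 16 · 41 · 39; multiplying out mod 43: 16·41 = 656 ≡ 11, then 11·39 = 429 ≡ 42. Thus 39^21 ≡ 42 ≡ −1 (mod 43).
The value −1 means 39 is a non-residue modulo 43, so k² ≡ 39 (mod 43) is impossible.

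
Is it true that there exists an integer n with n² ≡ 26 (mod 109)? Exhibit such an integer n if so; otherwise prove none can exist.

Take n = 35. Then 35² = 1225 = 11·109 + 26, so 35² ≡ 26 (mod 109).

n = 35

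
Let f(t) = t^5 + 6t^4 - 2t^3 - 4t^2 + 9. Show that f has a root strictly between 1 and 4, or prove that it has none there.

f(1) = 10 and f(4) = 2377, both positive, so a sign-change argument is unavailable; we show f keeps this sign on the whole interval.
Substitute t = 1 + u, where 0 < u < 3 on the interval. Expanding, f(1 + u) = u^5 + 11u^4 + 32u^3 + 36u^2 + 15u + 10.
All 6 nonzero coefficients of this polynomial in u are positive; hence for u > 0 the value is a sum of positive terms (the constant 10 among them).
So f is strictly positive on (1, 4); no root exists in the interval.

No such root exists.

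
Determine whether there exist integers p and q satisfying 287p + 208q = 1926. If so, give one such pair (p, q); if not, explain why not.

p = 106, q = -137

287 and 208 are coprime, so 287p + 208q ranges over all of ℤ.
Euclidean algorithm: 287 = 1·208 + 79, 208 = 2·79 + 50, 79 = 1·50 + 29, 50 = 1·29 + 21, 29 = 1·21 + 8, 21 = 2·8 + 5, 8 = 1·5 + 3, 5 = 1·3 + 2, 3 = 1·2 + 1, 2 = 2·1 + 0.
Unwinding: 1 = 3 − 1·2 = 3 − (5 − 1·3) = −5 + 2·3 = −5 + 2·(8 − 1·5) = 2·8 − 3·5 = 2·8 − 3·(21 − 2·8) = −3·21 + 8·8 = −3·21 + 8·(29 − 1·21) = 8·29 − 11·21 = 8·29 − 11·(50 − 1·29) = −11·50 + 19·29 = −11·50 + 19·(79 − 1·50) = 19·79 − 30·50 = 19·79 − 30·(208 − 2·79) = −30·208 + 79·79 = −30·208 + 79·(287 − 1·208) = 79·287 − 109·208, i.e. 287·79 + 208·(-109) = 1.
Times 1926: 287·152154 + 208·(-209934) = 1926, so (152154, -209934) solves it.
Shifting by a multiple of (208, −287) keeps it a solution: p = 152154 − 731·208 = 106, q = -209934 + 731·287 = -137.
Indeed 287·106 + 208·(-137) = 30422 − 28496 = 1926.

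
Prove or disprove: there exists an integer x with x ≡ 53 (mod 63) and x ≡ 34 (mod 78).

No such integer exists.

Both moduli are multiples of 3 = gcd(63, 78), so any solution would satisfy x ≡ 53 and x ≡ 34 modulo 3 simultaneously.
But 53 mod 3 = 2 while 34 mod 3 = 1, a contradiction.
So no integer satisfies both congruences.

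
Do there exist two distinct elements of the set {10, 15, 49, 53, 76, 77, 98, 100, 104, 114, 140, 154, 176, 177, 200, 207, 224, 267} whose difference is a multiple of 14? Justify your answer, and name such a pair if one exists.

Reduce each element mod 14: 10↦10, 15↦1, 49↦7, 53↦11, 76↦6, 77↦7, 98↦0, 100↦2, 104↦6, 114↦2, 140↦0, 154↦0, 176↦8, 177↦9, 200↦4, 207↦11, 224↦0, 267↦1. The residue 1 repeats (at 15 and 267), and 267 − 15 = 252 = 18·14.

The pair (15, 267) works.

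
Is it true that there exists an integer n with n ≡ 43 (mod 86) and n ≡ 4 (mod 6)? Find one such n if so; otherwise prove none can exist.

No, no such integer exists.

Reduce both congruences modulo 2, which divides 86 and 6: they say n ≡ 43 (mod 2) and n ≡ 4 (mod 2).
However 43 ≡ 1 and 4 ≡ 0 (mod 2), and 1 ≠ 0.
Therefore no such n exists.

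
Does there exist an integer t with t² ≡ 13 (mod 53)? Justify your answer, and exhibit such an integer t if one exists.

t = 38 works: 38² = 1444, and 1444 − 13 = 1431 = 27·53.

t = 38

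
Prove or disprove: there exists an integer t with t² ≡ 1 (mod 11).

t = 10 works: 10² = 100, and 100 − 1 = 99 = 9·11.

t = 10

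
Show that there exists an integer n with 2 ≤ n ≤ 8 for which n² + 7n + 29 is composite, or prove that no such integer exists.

The values for n = 2, 3, …, 8 are 47, 59, 73, 89, 107, 127, 149, and each of these is prime.
So no value in the range makes the expression composite.

No such integer n in that range exists.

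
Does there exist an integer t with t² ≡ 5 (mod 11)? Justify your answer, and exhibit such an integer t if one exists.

t = 4

t = 4 works: 4² = 16, and 16 − 5 = 11 = 1·11.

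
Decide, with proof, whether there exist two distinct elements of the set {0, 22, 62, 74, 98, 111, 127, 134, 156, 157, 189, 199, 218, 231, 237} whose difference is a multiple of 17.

No, no such pair exists.

Two integers differ by a multiple of 17 exactly when they have the same residue mod 17. The residues are 0↦0, 22↦5, 62↦11, 74↦6, 98↦13, 111↦9, 127↦8, 134↦15, 156↦3, 157↦4, 189↦2, 199↦12, 218↦14, 231↦10, 237↦16.
All 15 residues are distinct, so no two elements differ by a multiple of 17.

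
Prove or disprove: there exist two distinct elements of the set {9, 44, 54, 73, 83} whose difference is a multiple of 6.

Two integers differ by a multiple of 6 exactly when they have the same residue mod 6. The residues are 9↦3, 44↦2, 54↦0, 73↦1, 83↦5.
All 5 residues are distinct, so no two elements differ by a multiple of 6.

There is no such pair.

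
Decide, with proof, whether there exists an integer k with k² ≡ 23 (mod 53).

Apply Euler's criterion with the prime 53: 23 is a quadratic residue iff 23^26 ≡ 1 (mod 53), and a non-residue iff it is ≡ −1.
Squaring successively (mod 53): 23^2 = 529 ≡ 52; 23^4 ≡ 52² = 2704 ≡ 1; 23^8 ≡ 1² = 1 ≡ 1; 23^16 ≡ 1² = 1 ≡ 1.
Since 26 = 16 + 8 + 2, 23^26 ≡ 1 · 1 · 52; multiplying out mod 53: 1·1 = 1 ≡ 1, then 1·52 = 52 ≡ 52. Thus 23^26 ≡ 52 ≡ −1 (mod 53).
The value −1 means 23 is a non-residue modulo 53, so k² ≡ 23 (mod 53) is impossible.

There is no such integer.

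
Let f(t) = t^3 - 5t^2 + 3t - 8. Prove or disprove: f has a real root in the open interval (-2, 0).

The endpoint values f(-2) = -42 and f(0) = -8 are both negative. Claim: f(t) < 0 for every t in (-2, 0).
Shift to the endpoint 0: with t = −u (0 < u < 2), one computes f(−u) = -u^3 - 5u^2 - 3u - 8.
All 4 nonzero coefficients of this polynomial in u are negative; hence for u > 0 the value is a sum of negative terms (the constant -8 among them).
So f is strictly negative on (-2, 0); no root exists in the interval.

f has no root in that interval.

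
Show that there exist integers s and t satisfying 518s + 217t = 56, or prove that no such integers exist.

s = 11, t = -26

gcd(518, 217) = 7, and 7 divides 56, so integer solutions exist.
Dividing through by 7 reduces the equation to 74s + 31t = 8.
Run the Euclidean algorithm on 74 and 31: 74 = 2·31 + 12, 31 = 2·12 + 7, 12 = 1·7 + 5, 7 = 1·5 + 2, 5 = 2·2 + 1, 2 = 2·1 + 0.
Working back up the chain: 1 = 5 − 2·2 = 5 − 2·(7 − 1·5) = −2·7 + 3·5 = −2·7 + 3·(12 − 1·7) = 3·12 − 5·7 = 3·12 − 5·(31 − 2·12) = −5·31 + 13·12 = −5·31 + 13·(74 − 2·31) = 13·74 − 31·31. So 74·13 + 31·(-31) = 1.
Times 8: 74·104 + 31·(-248) = 8, so (104, -248) solves it.
Shifting by a multiple of (31, −74) keeps it a solution: s = 104 − 3·31 = 11, t = -248 + 3·74 = -26.
Indeed 518·11 + 217·(-26) = 5698 − 5642 = 56.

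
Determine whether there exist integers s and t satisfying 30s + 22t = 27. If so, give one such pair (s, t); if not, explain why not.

There are no such integers.

gcd(30, 22) = 2, so every integer of the form 30s + 22t is a multiple of 2.
But 27 is not a multiple of 2 (it leaves remainder 1).
Therefore 30s + 22t = 27 has no solution in integers.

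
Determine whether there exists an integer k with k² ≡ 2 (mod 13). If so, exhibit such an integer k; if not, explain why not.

There is no such integer.

Computing k² mod 13 for k = 0, 1, …, 6 (enough, by the symmetry k ↦ 13 − k) gives 0, 1, 4, 9, 3, 12, 10.
The set of squares mod 13 is therefore {0, 1, 3, 4, 9, 10, 12}, which does not contain 2.
Hence no integer k has k² ≡ 2 (mod 13).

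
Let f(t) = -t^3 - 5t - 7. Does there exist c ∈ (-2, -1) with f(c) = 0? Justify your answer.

f(-2) = 11 and f(-1) = -1, which have opposite signs.
As a polynomial, f is continuous on every closed interval.
By the Intermediate Value Theorem, f takes the value 0 somewhere in the open interval.

Such a root exists.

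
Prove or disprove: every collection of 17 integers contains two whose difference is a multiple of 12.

Yes, this is always true.

Partition the integers by their residue mod 12; there are 12 classes.
Since 17 > 12, two of the 17 integers must share a residue class by the pigeonhole principle; call them a and b.
Then a ≡ b (mod 12), i.e. 12 ∣ (a − b).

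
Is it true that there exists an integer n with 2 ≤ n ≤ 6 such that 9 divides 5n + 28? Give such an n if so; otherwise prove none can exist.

For n = 2, 3, …, 6 the values of 5n + 28 modulo 9 are 2, 7, 3, 8, 4 respectively.
Since 0 is absent from this list, 9 ∤ 5n + 28 for every n with 2 ≤ n ≤ 6.

No such integer n in that range exists.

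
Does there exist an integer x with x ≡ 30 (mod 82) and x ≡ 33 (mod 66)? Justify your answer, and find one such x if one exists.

There is no such integer.

gcd(82, 66) = 2. If x ≡ 30 (mod 82) and x ≡ 33 (mod 66), then x ≡ 30 (mod 2) and x ≡ 33 (mod 2).
But 30 mod 2 = 0 while 33 mod 2 = 1, a contradiction.
Therefore no such x exists.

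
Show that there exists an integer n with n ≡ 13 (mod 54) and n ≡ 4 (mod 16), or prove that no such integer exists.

No such integer exists.

Reduce both congruences modulo 2, which divides 54 and 16: they say n ≡ 13 (mod 2) and n ≡ 4 (mod 2).
These are incompatible: 13 − 4 = 9 is not divisible by 2.
So no integer satisfies both congruences.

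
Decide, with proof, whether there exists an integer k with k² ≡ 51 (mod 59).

k = 46

k = 46 works: 46² = 2116, and 2116 − 51 = 2065 = 35·59.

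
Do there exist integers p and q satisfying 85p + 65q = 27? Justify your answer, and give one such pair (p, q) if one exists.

No, no such integers exist.

gcd(85, 65) = 5, so every integer of the form 85p + 65q is a multiple of 5.
But 27 is not a multiple of 5 (it leaves remainder 2).
So the equation is unsolvable over ℤ.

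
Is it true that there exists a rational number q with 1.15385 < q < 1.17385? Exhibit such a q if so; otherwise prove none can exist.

Look for a denominator N such that an integer falls strictly between N·1.15385 and N·1.17385. N = 6 works: 6·1.15385 = 6.92310 < 7 < 7.04310 = 6·1.17385.
Dividing back, 1.15385 < 7/6 < 1.17385, and 7/6 is rational.

q = 7/6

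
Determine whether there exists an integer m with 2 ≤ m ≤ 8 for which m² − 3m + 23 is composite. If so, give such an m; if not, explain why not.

At m = 4: 4² − 3·4 + 23 = 27 = 3·9, which is composite.

m = 4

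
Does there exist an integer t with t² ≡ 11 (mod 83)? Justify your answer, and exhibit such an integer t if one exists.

t = 54

t = 54 works: 54² = 2916, and 2916 − 11 = 2905 = 35·83.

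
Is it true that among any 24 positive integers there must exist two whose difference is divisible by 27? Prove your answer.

No; for instance {116, 117, 118, 119, 120, 121, 122, 123, 124, 125, 126, 127, 128, 129, 130, 131, 132, 133, 134, 135, 136, 137, 138, 139} is a counterexample.

Take the 24 consecutive integers 116, 117, …, 139: their residues mod 27 are all distinct because 24 ≤ 27.
The differences between them range over 1, …, 23, none of which is divisible by 27.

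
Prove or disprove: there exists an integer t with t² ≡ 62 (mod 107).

t = 94

t = 94 works: 94² = 8836, and 8836 − 62 = 8774 = 82·107.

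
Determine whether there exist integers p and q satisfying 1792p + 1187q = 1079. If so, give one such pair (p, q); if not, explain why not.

Since gcd(1792, 1187) = 1, every integer is an integer combination of 1792 and 1187.
Euclidean algorithm: 1792 = 1·1187 + 605, 1187 = 1·605 + 582, 605 = 1·582 + 23, 582 = 25·23 + 7, 23 = 3·7 + 2, 7 = 3·2 + 1, 2 = 2·1 + 0.
Unwinding: 1 = 7 − 3·2 = 7 − 3·(23 − 3·7) = −3·23 + 10·7 = −3·23 + 10·(582 − 25·23) = 10·582 − 253·23 = 10·582 − 253·(605 − 1·582) = −253·605 + 263·582 = −253·605 + 263·(1187 − 1·605) = 263·1187 − 516·605 = 263·1187 − 516·(1792 − 1·1187) = −516·1792 + 779·1187, i.e. 1792·(-516) + 1187·779 = 1.
Multiplying through by 1079: p = (-516)·1079 = -556764, q = 779·1079 = 840541 is a solution.
Shifting by a multiple of (1187, −1792) keeps it a solution: p = -556764 + 470·1187 = 1126, q = 840541 − 470·1792 = -1699.
Indeed 1792·1126 + 1187·(-1699) = 2017792 − 2016713 = 1079.

p = 1126, q = -1699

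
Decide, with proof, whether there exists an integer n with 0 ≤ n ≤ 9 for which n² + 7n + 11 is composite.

n = 9

At n = 9: 9² + 7·9 + 11 = 155 = 5·31, which is composite.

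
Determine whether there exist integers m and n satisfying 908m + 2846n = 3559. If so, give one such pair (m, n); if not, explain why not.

gcd(908, 2846) = 2, so every integer of the form 908m + 2846n is a multiple of 2.
However 3559 leaves remainder 1 on division by 2.
So the equation is unsolvable over ℤ.

No such integers exist.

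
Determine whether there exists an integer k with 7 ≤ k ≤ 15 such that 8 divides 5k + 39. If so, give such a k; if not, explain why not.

k = 13

Try k = 13: 5·13 + 39 = 104 = 13·8, which is divisible by 8.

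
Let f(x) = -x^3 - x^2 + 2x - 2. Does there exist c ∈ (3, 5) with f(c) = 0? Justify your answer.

The endpoint values f(3) = -32 and f(5) = -142 are both negative. Claim: f(x) < 0 for every x in (3, 5).
Substitute x = 3 + u, where 0 < u < 2 on the interval. Expanding, f(3 + u) = -u^3 - 10u^2 - 31u - 32.
All 4 nonzero coefficients of this polynomial in u are negative; hence for u > 0 the value is a sum of negative terms (the constant -32 among them).
So f is strictly negative on (3, 5); no root exists in the interval.

No.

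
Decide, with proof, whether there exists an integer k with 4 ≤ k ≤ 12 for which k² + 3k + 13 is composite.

At k = 10: 10² + 3·10 + 13 = 143 = 11·13, which is composite.

k = 10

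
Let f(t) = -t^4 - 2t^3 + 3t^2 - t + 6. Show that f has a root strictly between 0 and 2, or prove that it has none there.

f(0) = 6 and f(2) = -16, which have opposite signs.
As a polynomial, f is continuous on every closed interval.
By the Intermediate Value Theorem f must vanish at some point of (0, 2).

Such a root exists.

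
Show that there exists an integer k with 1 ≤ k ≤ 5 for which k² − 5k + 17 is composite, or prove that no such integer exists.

The values for k = 1, 2, …, 5 are 13, 11, 11, 13, 17, and each of these is prime.
So no value in the range makes the expression composite.

No, no such integer k in that range exists.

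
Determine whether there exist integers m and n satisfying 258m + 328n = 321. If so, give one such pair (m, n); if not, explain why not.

No such integers exist.

Both 258 and 328 are divisible by gcd(258, 328) = 2, hence so is any combination 258m + 328n.
But 321 is not a multiple of 2 (it leaves remainder 1).
Hence no integers m, n satisfy the equation.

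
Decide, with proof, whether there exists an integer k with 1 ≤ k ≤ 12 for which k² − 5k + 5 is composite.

k = 10

At k = 10: 10² − 5·10 + 5 = 55 = 5·11, which is composite.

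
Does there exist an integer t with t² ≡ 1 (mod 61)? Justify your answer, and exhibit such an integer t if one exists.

t = 60 works: 60² = 3600, and 3600 − 1 = 3599 = 59·61.

t = 60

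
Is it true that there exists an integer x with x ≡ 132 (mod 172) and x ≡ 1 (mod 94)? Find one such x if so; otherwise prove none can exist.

Reduce both congruences modulo 2, which divides 172 and 94: they say x ≡ 132 (mod 2) and x ≡ 1 (mod 2).
These are incompatible: 132 − 1 = 131 is not divisible by 2.
So no integer satisfies both congruences.

No such integer exists.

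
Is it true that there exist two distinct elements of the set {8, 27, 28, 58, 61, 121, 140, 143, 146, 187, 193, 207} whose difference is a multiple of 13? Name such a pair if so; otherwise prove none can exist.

There is no such pair.

Residues mod 13: 8↦8, 27↦1, 28↦2, 58↦6, 61↦9, 121↦4, 140↦10, 143↦0, 146↦3, 187↦5, 193↦11, 207↦12.
These 12 residues are pairwise different, hence no difference of two elements is divisible by 13.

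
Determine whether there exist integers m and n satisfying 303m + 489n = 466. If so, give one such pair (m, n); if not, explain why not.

gcd(303, 489) = 3, so every integer of the form 303m + 489n is a multiple of 3.
But 466 is not a multiple of 3 (it leaves remainder 1).
Hence no integers m, n satisfy the equation.

No, no such integers exist.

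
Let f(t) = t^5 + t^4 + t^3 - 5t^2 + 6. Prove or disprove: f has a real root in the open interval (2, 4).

f has no root in that interval.

f(2) = 42 and f(4) = 1270, both positive, so a sign-change argument is unavailable; we show f keeps this sign on the whole interval.
Substitute t = 2 + u, where 0 < u < 2 on the interval. Expanding, f(2 + u) = u^5 + 11u^4 + 49u^3 + 105u^2 + 104u + 42.
All 6 nonzero coefficients of this polynomial in u are positive; hence for u > 0 the value is a sum of positive terms (the constant 42 among them).
So f is strictly positive on (2, 4); no root exists in the interval.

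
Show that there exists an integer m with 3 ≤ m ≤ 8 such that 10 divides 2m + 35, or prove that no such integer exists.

There is no such integer m in that range.

For m = 3, 4, …, 8 the values of 2m + 35 modulo 10 are 1, 3, 5, 7, 9, 1 respectively.
Since 0 is absent from this list, 10 ∤ 2m + 35 for every m with 3 ≤ m ≤ 8.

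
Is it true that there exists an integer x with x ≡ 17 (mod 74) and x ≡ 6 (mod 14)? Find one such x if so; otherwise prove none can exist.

There is no such integer.

gcd(74, 14) = 2. If x ≡ 17 (mod 74) and x ≡ 6 (mod 14), then x ≡ 17 (mod 2) and x ≡ 6 (mod 2).
However 17 ≡ 1 and 6 ≡ 0 (mod 2), and 1 ≠ 0.
So no integer satisfies both congruences.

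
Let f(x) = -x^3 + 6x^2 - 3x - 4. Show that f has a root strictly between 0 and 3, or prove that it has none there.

f(0) = -4 and f(3) = 14, which have opposite signs.
f is continuous everywhere (it is a polynomial), in particular on [0, 3].
By the Intermediate Value Theorem, f takes the value 0 somewhere in the open interval.

Yes, f has a root in the interval.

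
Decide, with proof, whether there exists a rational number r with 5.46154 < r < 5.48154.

Look for a denominator N such that an integer falls strictly between N·5.46154 and N·5.48154. N = 15 works: 15·5.46154 = 81.92310 < 82 < 82.22310 = 15·5.48154.
Dividing back, 5.46154 < 82/15 < 5.48154, and 82/15 is rational.

r = 82/15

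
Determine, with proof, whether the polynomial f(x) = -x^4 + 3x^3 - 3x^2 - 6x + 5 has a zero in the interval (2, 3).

f has no root in that interval.

f(2) = -11 and f(3) = -40, both negative, so a sign-change argument is unavailable; we show f keeps this sign on the whole interval.
Substitute x = 2 + u, where 0 < u < 1 on the interval. Expanding, f(2 + u) = -u^4 - 5u^3 - 9u^2 - 14u - 11.
The nonzero coefficients here are all negative, so for u > 0 every term is negative (or zero), and the constant term -11 is strictly negative.
So f is strictly negative on (2, 3); no root exists in the interval.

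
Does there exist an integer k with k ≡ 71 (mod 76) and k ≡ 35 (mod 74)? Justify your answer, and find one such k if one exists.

Here gcd(76, 74) = 2, and both 71 and 35 leave remainder 1 mod 2, so the system is consistent.
Put k = 71 + 76t, so we need 76t ≡ 38 (mod 74), equivalently (divide by 2) 38t ≡ 19 (mod 37).
38 ≡ 1 (mod 37), so this reads 1t ≡ 19 (mod 37). So t ≡ 19 (mod 37).
Then k = 71 + 76·19 = 1515.
Verify: 1515 = 19·76 + 71 and 1515 = 20·74 + 35. ✓

k = 1515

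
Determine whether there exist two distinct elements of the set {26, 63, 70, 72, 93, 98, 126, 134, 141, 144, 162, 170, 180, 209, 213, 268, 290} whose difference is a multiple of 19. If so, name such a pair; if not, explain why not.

There is no such pair.

Residues mod 19: 26↦7, 63↦6, 70↦13, 72↦15, 93↦17, 98↦3, 126↦12, 134↦1, 141↦8, 144↦11, 162↦10, 170↦18, 180↦9, 209↦0, 213↦4, 268↦2, 290↦5.
No residue repeats among the 17 elements, so no pair has difference ≡ 0 (mod 19).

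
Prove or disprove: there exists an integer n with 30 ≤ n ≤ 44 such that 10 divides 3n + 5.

Try n = 35: 3·35 + 5 = 110 = 11·10, which is divisible by 10.

n = 35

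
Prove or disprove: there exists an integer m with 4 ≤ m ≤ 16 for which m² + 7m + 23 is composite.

m = 11

At m = 11: 11² + 7·11 + 23 = 221 = 13·17, which is composite.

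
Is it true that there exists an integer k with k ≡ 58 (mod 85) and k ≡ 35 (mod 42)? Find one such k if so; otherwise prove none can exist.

k = 1673

Since 85 and 42 share no common factor, CRT says the pair of congruences has a solution (unique mod 3570).
Any solution of the first congruence is k = 58 + 85t; substituting into the second, 85t ≡ 35 − 58 ≡ 19 (mod 42).
85 ≡ 1 (mod 42), so this reads 1t ≡ 19 (mod 42). So t ≡ 19 (mod 42).
With t = 19: k = 58 + 85·19 = 1673.
Verify: 1673 = 19·85 + 58 and 1673 = 39·42 + 35. ✓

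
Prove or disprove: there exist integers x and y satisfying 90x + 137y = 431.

Since gcd(90, 137) = 1, every integer is an integer combination of 90 and 137.
Euclidean algorithm: 137 = 1·90 + 47, 90 = 1·47 + 43, 47 = 1·43 + 4, 43 = 10·4 + 3, 4 = 1·3 + 1, 3 = 3·1 + 0.
Working back up the chain: 1 = 4 − 1·3 = 4 − (43 − 10·4) = −43 + 11·4 = −43 + 11·(47 − 1·43) = 11·47 − 12·43 = 11·47 − 12·(90 − 1·47) = −12·90 + 23·47 = −12·90 + 23·(137 − 1·90) = 23·137 − 35·90. So 90·(-35) + 137·23 = 1.
Multiplying through by 431: x = (-35)·431 = -15085, y = 23·431 = 9913 is a solution.
The general solution is x = -15085 + 137k, y = 9913 − 90k; taking k = 111 gives the smaller pair x = 122, y = -77.
Check: 90·122 + 137·(-77) = 10980 − 10549 = 431. ✓

x = 122, y = -77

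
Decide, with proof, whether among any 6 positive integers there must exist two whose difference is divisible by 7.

Take the 6 consecutive integers 34, 35, …, 39: their residues mod 7 are all distinct because 6 ≤ 7.
No two share a residue, so no pair has difference divisible by 7; the claim fails for this set.

No; for instance {34, 35, 36, 37, 38, 39} is a counterexample.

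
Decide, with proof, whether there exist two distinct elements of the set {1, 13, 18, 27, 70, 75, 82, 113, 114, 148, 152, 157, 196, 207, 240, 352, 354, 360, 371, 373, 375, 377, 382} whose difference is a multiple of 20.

13 mod 20 = 13 and 113 mod 20 = 13, so 113 − 13 = 100 = 5·20.

13 and 113 are such a pair.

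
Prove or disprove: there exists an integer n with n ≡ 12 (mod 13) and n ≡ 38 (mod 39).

n = 38

gcd(13, 39) = 13. A simultaneous solution exists iff 12 ≡ 38 (mod 13); here 12 mod 13 = 12 = 38 mod 13, so it does.
List candidates n ≡ 12 (mod 13): 12, 25, 38. Modulo 39 these are 12, 25, 38; 38 gives 38 as required.
Indeed 38 ≡ 12 (mod 13) and 38 ≡ 38 (mod 39).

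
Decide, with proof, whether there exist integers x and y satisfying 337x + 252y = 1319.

x = 143, y = -186

337 and 252 are coprime, so 337x + 252y ranges over all of ℤ.
Dividing repeatedly: 337 = 1·252 + 85, 252 = 2·85 + 82, 85 = 1·82 + 3, 82 = 27·3 + 1, 3 = 3·1 + 0.
Unwinding: 1 = 82 − 27·3 = 82 − 27·(85 − 1·82) = −27·85 + 28·82 = −27·85 + 28·(252 − 2·85) = 28·252 − 83·85 = 28·252 − 83·(337 − 1·252) = −83·337 + 111·252, i.e. 337·(-83) + 252·111 = 1.
Multiplying through by 1319: x = (-83)·1319 = -109477, y = 111·1319 = 146409 is a solution.
The general solution is x = -109477 + 252k, y = 146409 − 337k; taking k = 435 gives the smaller pair x = 143, y = -186.
Check: 337·143 + 252·(-186) = 48191 − 46872 = 1319. ✓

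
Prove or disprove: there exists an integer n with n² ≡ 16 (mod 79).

n = 75

n = 75 works: 75² = 5625, and 5625 − 16 = 5609 = 71·79.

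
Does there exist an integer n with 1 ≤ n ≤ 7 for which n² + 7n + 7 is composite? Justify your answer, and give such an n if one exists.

At n = 2: 2² + 7·2 + 7 = 25 = 5·5, which is composite.

n = 2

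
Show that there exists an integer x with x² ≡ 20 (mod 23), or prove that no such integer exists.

No such integer exists.

Apply Euler's criterion with the prime 23: 20 is a quadratic residue iff 20^11 ≡ 1 (mod 23), and a non-residue iff it is ≡ −1.
Repeated squaring mod 23: 20^2 = 400 ≡ 9; 20^4 ≡ 9² = 81 ≡ 12; 20^8 ≡ 12² = 144 ≡ 6.
Since 11 = 8 + 2 + 1, 20^11 ≡ 6 · 9 · 20; multiplying out mod 23: 6·9 = 54 ≡ 8, then 8·20 = 160 ≡ 22. Thus 20^11 ≡ 22 ≡ −1 (mod 23).
The value −1 means 20 is a non-residue modulo 23, so x² ≡ 20 (mod 23) is impossible.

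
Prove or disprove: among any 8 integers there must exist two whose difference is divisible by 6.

Partition the integers by their residue mod 6; there are 6 classes.
Placing 8 integers into 6 classes, some class receives at least two — say a and b.
Then a ≡ b (mod 6), i.e. 6 ∣ (a − b).

Yes, this is always true.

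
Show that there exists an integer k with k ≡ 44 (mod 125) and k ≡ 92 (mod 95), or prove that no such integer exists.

gcd(125, 95) = 5. If k ≡ 44 (mod 125) and k ≡ 92 (mod 95), then k ≡ 44 (mod 5) and k ≡ 92 (mod 5).
However 44 ≡ 4 and 92 ≡ 2 (mod 5), and 4 ≠ 2.
Therefore no such k exists.

No such integer exists.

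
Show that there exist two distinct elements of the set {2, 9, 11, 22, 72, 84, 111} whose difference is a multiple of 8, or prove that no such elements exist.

Reduce each element modulo 8: 2↦2, 9↦1, 11↦3, 22↦6, 72↦0, 84↦4, 111↦7.
These 7 residues are pairwise different, hence no difference of two elements is divisible by 8.

There is no such pair.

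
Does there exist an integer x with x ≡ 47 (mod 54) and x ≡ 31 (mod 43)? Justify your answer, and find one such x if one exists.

The moduli 54 and 43 are coprime, so by the Chinese Remainder Theorem a unique solution modulo 2322 exists.
Any solution of the first congruence is x = 47 + 54t; substituting into the second, 54t ≡ 31 − 47 ≡ 27 (mod 43).
54 ≡ 11 (mod 43), so this reads 11t ≡ 27 (mod 43). To invert 11 modulo 43: 43 = 3·11 + 10, 11 = 1·10 + 1, 10 = 10·1 + 0, and unwinding, 1 = 11 − 1·10 = 11 − (43 − 3·11) = −43 + 4·11. Thus 11⁻¹ ≡ 4 (mod 43).
Multiplying by 4: t ≡ 4·27 = 108 ≡ 22 (mod 43).
With t = 22: x = 47 + 54·22 = 1235.
Check: 1235 mod 54 = 47, 1235 mod 43 = 31. ✓

x = 1235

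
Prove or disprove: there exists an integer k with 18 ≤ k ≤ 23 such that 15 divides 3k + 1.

There is no such integer k in that range.

The values of 3k + 1 for k = 18, 19, …, 23 are 55, 58, 61, 64, 67, 70; reduced mod 15 these are 10, 13, 1, 4, 7, 10.
The residue 0 does not occur, so no k in [18, 23] makes 3k + 1 a multiple of 15.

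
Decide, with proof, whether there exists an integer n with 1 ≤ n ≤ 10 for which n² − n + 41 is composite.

There is no such integer n in that range.

The values for n = 1, 2, …, 10 are 41, 43, 47, 53, 61, 71, 83, 97, 113, 131, and each of these is prime.
So no value in the range makes the expression composite.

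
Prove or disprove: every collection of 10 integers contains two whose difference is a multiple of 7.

There are exactly 7 possible remainders on division by 7.
Placing 10 integers into 7 classes, some class receives at least two — say a and b.
Then a ≡ b (mod 7), i.e. 7 ∣ (a − b).

Yes.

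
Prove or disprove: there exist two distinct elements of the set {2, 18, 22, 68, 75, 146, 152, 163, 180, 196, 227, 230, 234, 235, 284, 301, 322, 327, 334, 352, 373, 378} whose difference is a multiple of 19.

2 and 230 are such a pair.

2 mod 19 = 2 and 230 mod 19 = 2, so 230 − 2 = 228 = 12·19.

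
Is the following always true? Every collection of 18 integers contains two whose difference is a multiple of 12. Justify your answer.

Yes.

Each integer lies in one of the 12 residue classes modulo 12.
Since 18 > 12, two of the 18 integers must share a residue class by the pigeonhole principle; call them a and b.
Then a ≡ b (mod 12), i.e. 12 ∣ (a − b).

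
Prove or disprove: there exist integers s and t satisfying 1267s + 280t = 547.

No such integers exist.

gcd(1267, 280) = 7, so every integer of the form 1267s + 280t is a multiple of 7.
But 547 is not a multiple of 7 (it leaves remainder 1).
Therefore 1267s + 280t = 547 has no solution in integers.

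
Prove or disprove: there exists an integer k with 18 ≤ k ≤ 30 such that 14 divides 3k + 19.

There is no such integer k in that range.

The values of 3k + 19 for k = 18, 19, …, 30 are 73, 76, 79, 82, 85, 88, 91, 94, 97, 100, 103, 106, 109; reduced mod 14 these are 3, 6, 9, 12, 1, 4, 7, 10, 13, 2, 5, 8, 11.
Since 0 is absent from this list, 14 ∤ 3k + 19 for every k with 18 ≤ k ≤ 30.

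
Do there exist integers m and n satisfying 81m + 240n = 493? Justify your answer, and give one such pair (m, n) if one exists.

Both 81 and 240 are divisible by gcd(81, 240) = 3, hence so is any combination 81m + 240n.
However 493 leaves remainder 1 on division by 3.
Hence no integers m, n satisfy the equation.

No such integers exist.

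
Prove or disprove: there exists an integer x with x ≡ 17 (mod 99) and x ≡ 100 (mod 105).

There is no such integer.

Reduce both congruences modulo 3, which divides 99 and 105: they say x ≡ 17 (mod 3) and x ≡ 100 (mod 3).
These are incompatible: 17 − 100 = -83 is not divisible by 3.
So no integer satisfies both congruences.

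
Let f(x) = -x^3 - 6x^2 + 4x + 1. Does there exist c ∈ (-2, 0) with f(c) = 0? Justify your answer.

Yes, such a c exists.

f(-2) = -23 and f(0) = 1, which have opposite signs.
As a polynomial, f is continuous on every closed interval.
By the Intermediate Value Theorem, f takes the value 0 somewhere in the open interval.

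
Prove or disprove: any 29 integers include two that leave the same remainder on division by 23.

Yes, this is always true.

Each integer lies in one of the 23 residue classes modulo 23.
With 29 integers and only 23 classes, the pigeonhole principle forces two of them, say a and b, into the same class.
So a and b have equal remainders mod 23, which is exactly what was to be shown.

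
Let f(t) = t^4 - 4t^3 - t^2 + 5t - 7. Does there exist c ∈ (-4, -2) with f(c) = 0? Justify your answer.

The endpoint values f(-4) = 469 and f(-2) = 27 are both positive. Claim: f(t) > 0 for every t in (-4, -2).
Shift to the endpoint -2: with t = -2 − u (0 < u < 2), one computes f(-2 − u) = u^4 + 12u^3 + 47u^2 + 71u + 27.
All 5 nonzero coefficients of this polynomial in u are positive; hence for u > 0 the value is a sum of positive terms (the constant 27 among them).
So f is strictly positive on (-4, -2); no root exists in the interval.

No.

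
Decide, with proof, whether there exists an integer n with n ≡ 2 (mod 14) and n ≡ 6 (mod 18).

n = 114

gcd(14, 18) = 2. A simultaneous solution exists iff 2 ≡ 6 (mod 2); here 2 mod 2 = 0 = 6 mod 2, so it does.
Write n = 2 + 14t. Then 14t ≡ 6 − 2 ≡ 4 (mod 18); dividing through by 2 gives 7t ≡ 2 (mod 9).
Invert 7 mod 9 by the Euclidean algorithm: 9 = 1·7 + 2, 7 = 3·2 + 1, 2 = 2·1 + 0; back-substituting, 1 = 7 − 3·2 = 7 − 3·(9 − 1·7) = −3·9 + 4·7. Hence 7·4 ≡ 1, so 7⁻¹ ≡ 4 (mod 9).
Therefore t ≡ 4·2 = 8 (mod 9).
Then n = 2 + 14·8 = 114.
Verify: 114 = 8·14 + 2 and 114 = 6·18 + 6. ✓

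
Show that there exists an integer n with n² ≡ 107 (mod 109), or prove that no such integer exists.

Apply Euler's criterion with the prime 109: 107 is a quadratic residue iff 107^54 ≡ 1 (mod 109), and a non-residue iff it is ≡ −1.
Squaring successively (mod 109): 107^2 = 11449 ≡ 4; 107^4 ≡ 4² = 16 ≡ 16; 107^8 ≡ 16² = 256 ≡ 38; 107^16 ≡ 38² = 1444 ≡ 27; 107^32 ≡ 27² = 729 ≡ 75.
Since 54 = 32 + 16 + 4 + 2, 107^54 ≡ 75 · 27 · 16 · 4; multiplying out mod 109: 75·27 = 2025 ≡ 63, then 63·16 = 1008 ≡ 27, then 27·4 = 108 ≡ 108. Thus 107^54 ≡ 108 ≡ −1 (mod 109).
By Euler's criterion 107 is a quadratic non-residue mod 109: no n satisfies n² ≡ 107 (mod 109).

No such integer exists.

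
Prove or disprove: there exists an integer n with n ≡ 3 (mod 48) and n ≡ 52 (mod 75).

gcd(48, 75) = 3. If n ≡ 3 (mod 48) and n ≡ 52 (mod 75), then n ≡ 3 (mod 3) and n ≡ 52 (mod 3).
However 3 ≡ 0 and 52 ≡ 1 (mod 3), and 0 ≠ 1.
Therefore no such n exists.

There is no such integer.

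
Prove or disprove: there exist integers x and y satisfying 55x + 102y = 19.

Since gcd(55, 102) = 1, every integer is an integer combination of 55 and 102.
Run the Euclidean algorithm on 102 and 55: 102 = 1·55 + 47, 55 = 1·47 + 8, 47 = 5·8 + 7, 8 = 1·7 + 1, 7 = 7·1 + 0.
Working back up the chain: 1 = 8 − 1·7 = 8 − (47 − 5·8) = −47 + 6·8 = −47 + 6·(55 − 1·47) = 6·55 − 7·47 = 6·55 − 7·(102 − 1·55) = −7·102 + 13·55. So 55·13 + 102·(-7) = 1.
Times 19: 55·247 + 102·(-133) = 19, so (247, -133) solves it.
Subtracting 2·102 from x and adding 2·55 to y gives the tidier solution (43, -23).
Indeed 55·43 + 102·(-23) = 2365 − 2346 = 19.

x = 43, y = -23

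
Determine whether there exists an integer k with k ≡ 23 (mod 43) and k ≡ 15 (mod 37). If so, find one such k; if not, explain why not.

Since 43 and 37 share no common factor, CRT says the pair of congruences has a solution (unique mod 1591).
Write k = 23 + 43t and require 23 + 43t ≡ 15 (mod 37), i.e. 43t ≡ 29 (mod 37).
43 ≡ 6 (mod 37), so this reads 6t ≡ 29 (mod 37). Note 6·31 = 186 ≡ 1 (mod 37) (as 186 − 1 = 5·37), so 6⁻¹ ≡ 31.
Multiplying by 31: t ≡ 31·29 = 899 ≡ 11 (mod 37).
Taking t = 11 gives k = 23 + 43·11 = 496.
Indeed 496 ≡ 23 (mod 43) and 496 ≡ 15 (mod 37).

k = 496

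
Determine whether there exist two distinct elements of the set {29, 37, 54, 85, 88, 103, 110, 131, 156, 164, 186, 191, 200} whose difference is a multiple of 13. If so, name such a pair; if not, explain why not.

Residues mod 13: 29↦3, 37↦11, 54↦2, 85↦7, 88↦10, 103↦12, 110↦6, 131↦1, 156↦0, 164↦8, 186↦4, 191↦9, 200↦5.
No residue repeats among the 13 elements, so no pair has difference ≡ 0 (mod 13).

No such pair exists.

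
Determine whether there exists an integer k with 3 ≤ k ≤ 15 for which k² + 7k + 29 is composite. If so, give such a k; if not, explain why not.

k = 14

At k = 14: 14² + 7·14 + 29 = 323 = 17·19, which is composite.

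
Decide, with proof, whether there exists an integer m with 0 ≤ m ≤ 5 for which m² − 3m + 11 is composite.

At m = 5: 5² − 3·5 + 11 = 21 = 3·7, which is composite.

m = 5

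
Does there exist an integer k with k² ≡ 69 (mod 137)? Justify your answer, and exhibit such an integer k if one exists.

Take k = 53. Then 53² = 2809 = 20·137 + 69, so 53² ≡ 69 (mod 137).

k = 53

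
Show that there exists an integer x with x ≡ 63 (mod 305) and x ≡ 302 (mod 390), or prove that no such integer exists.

No such integer exists.

gcd(305, 390) = 5. If x ≡ 63 (mod 305) and x ≡ 302 (mod 390), then x ≡ 63 (mod 5) and x ≡ 302 (mod 5).
But 63 mod 5 = 3 while 302 mod 5 = 2, a contradiction.
Hence the system has no solution.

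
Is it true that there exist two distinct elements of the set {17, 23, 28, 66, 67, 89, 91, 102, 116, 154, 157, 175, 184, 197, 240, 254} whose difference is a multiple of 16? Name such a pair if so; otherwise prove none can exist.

Residues mod 16: 17↦1, 23↦7, 28↦12, 66↦2, 67↦3, 89↦9, 91↦11, 102↦6, 116↦4, 154↦10, 157↦13, 175↦15, 184↦8, 197↦5, 240↦0, 254↦14.
These 16 residues are pairwise different, hence no difference of two elements is divisible by 16.

There is no such pair.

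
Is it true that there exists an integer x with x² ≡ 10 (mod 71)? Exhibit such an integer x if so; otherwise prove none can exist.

x = 62

x = 62 works: 62² = 3844, and 3844 − 10 = 3834 = 54·71.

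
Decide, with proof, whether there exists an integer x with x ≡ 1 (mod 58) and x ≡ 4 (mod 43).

x = 1509

Since 58 and 43 share no common factor, CRT says the pair of congruences has a solution (unique mod 2494).
Write x = 1 + 58t and require 1 + 58t ≡ 4 (mod 43), i.e. 58t ≡ 3 (mod 43).
58 ≡ 15 (mod 43), so this reads 15t ≡ 3 (mod 43). Since 15·23 = 345 = 8·43 + 1, the inverse of 15 mod 43 is 23.
Multiplying by 23: t ≡ 23·3 = 69 ≡ 26 (mod 43).
With t = 26: x = 1 + 58·26 = 1509.
Verify: 1509 = 26·58 + 1 and 1509 = 35·43 + 4. ✓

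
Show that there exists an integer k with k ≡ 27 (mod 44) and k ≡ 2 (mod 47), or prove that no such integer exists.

Since 44 and 47 share no common factor, CRT says the pair of congruences has a solution (unique mod 2068).
Any solution of the first congruence is k = 27 + 44t; substituting into the second, 44t ≡ 2 − 27 ≡ 22 (mod 47).
To invert 44 modulo 47: 47 = 1·44 + 3, 44 = 14·3 + 2, 3 = 1·2 + 1, 2 = 2·1 + 0, and unwinding, 1 = 3 − 1·2 = 3 − (44 − 14·3) = −44 + 15·3 = −44 + 15·(47 − 1·44) = 15·47 − 16·44. Thus 44⁻¹ ≡ -16 ≡ 31 (mod 47).
Therefore t ≡ 31·22 = 682 ≡ 24 (mod 47).
With t = 24: k = 27 + 44·24 = 1083.
Verify: 1083 = 24·44 + 27 and 1083 = 23·47 + 2. ✓

k = 1083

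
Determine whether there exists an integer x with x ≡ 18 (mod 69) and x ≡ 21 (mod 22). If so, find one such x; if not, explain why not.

gcd(69, 22) = 1, so the Chinese Remainder Theorem guarantees exactly one residue class mod 1518 satisfying both.
Any solution of the first congruence is x = 18 + 69t; substituting into the second, 69t ≡ 21 − 18 ≡ 3 (mod 22).
69 ≡ 3 (mod 22), so this reads 3t ≡ 3 (mod 22). Since 3·15 = 45 = 2·22 + 1, the inverse of 3 mod 22 is 15.
Therefore t ≡ 15·3 = 45 ≡ 1 (mod 22).
Taking t = 1 gives x = 18 + 69·1 = 87.
Verify: 87 = 1·69 + 18 and 87 = 3·22 + 21. ✓

x = 87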